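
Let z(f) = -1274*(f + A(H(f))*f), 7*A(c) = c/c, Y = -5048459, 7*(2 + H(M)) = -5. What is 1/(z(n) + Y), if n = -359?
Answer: -1/4525755 ≈ -2.2096e-7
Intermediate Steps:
H(M) = -19/7 (H(M) = -2 + (⅐)*(-5) = -2 - 5/7 = -19/7)
A(c) = ⅐ (A(c) = (c/c)/7 = (⅐)*1 = ⅐)
z(f) = -1456*f (z(f) = -1274*(f + f/7) = -1456*f)
1/(z(n) + Y) = 1/(-1456*(-359) - 5048459) = 1/(522704 - 5048459) = 1/(-4525755) = -1/4525755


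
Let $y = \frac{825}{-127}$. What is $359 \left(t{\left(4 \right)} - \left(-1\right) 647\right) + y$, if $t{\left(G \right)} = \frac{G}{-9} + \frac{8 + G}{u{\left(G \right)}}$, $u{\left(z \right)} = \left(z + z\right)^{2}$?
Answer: $\frac{4246002883}{18288} \approx 2.3217 \cdot 10^{5}$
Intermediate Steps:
$u{\left(z \right)} = 4 z^{2}$ ($u{\left(z \right)} = \left(2 z\right)^{2} = 4 z^{2}$)
$y = - \frac{825}{127}$ ($y = 825 \left(- \frac{1}{127}\right) = - \frac{825}{127} \approx -6.4961$)
$t{\left(G \right)} = - \frac{G}{9} + \frac{8 + G}{4 G^{2}}$ ($t{\left(G \right)} = \frac{G}{-9} + \frac{8 + G}{4 G^{2}} = G \left(- \frac{1}{9}\right) + \left(8 + G\right) \frac{1}{4 G^{2}} = - \frac{G}{9} + \frac{8 + G}{4 G^{2}}$)
$359 \left(t{\left(4 \right)} - \left(-1\right) 647\right) + y = 359 \left(\frac{2 - \frac{4^{3}}{9} + \frac{1}{4} \cdot 4}{16} - \left(-1\right) 647\right) - \frac{825}{127} = 359 \left(\frac{2 - \frac{64}{9} + 1}{16} - -647\right) - \frac{825}{127} = 359 \left(\frac{2 - \frac{64}{9} + 1}{16} + 647\right) - \frac{825}{127} = 359 \left(\frac{1}{16} \left(- \frac{37}{9}\right) + 647\right) - \frac{825}{127} = 359 \left(- \frac{37}{144} + 647\right) - \frac{825}{127} = 359 \cdot \frac{93131}{144} - \frac{825}{127} = \frac{33434029}{144} - \frac{825}{127} = \frac{4246002883}{18288}$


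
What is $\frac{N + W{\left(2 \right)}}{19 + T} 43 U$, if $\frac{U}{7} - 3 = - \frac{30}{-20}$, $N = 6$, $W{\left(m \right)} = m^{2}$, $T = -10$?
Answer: $1505$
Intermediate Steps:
$U = \frac{63}{2}$ ($U = 21 + 7 \left(- \frac{30}{-20}\right) = 21 + 7 \left(\left(-30\right) \left(- \frac{1}{20}\right)\right) = 21 + 7 \cdot \frac{3}{2} = 21 + \frac{21}{2} = \frac{63}{2} \approx 31.5$)
$\frac{N + W{\left(2 \right)}}{19 + T} 43 U = \frac{6 + 2^{2}}{19 - 10} \cdot 43 \cdot \frac{63}{2} = \frac{6 + 4}{9} \cdot 43 \cdot \frac{63}{2} = 10 \cdot \frac{1}{9} \cdot 43 \cdot \frac{63}{2} = \frac{10}{9} \cdot 43 \cdot \frac{63}{2} = \frac{430}{9} \cdot \frac{63}{2} = 1505$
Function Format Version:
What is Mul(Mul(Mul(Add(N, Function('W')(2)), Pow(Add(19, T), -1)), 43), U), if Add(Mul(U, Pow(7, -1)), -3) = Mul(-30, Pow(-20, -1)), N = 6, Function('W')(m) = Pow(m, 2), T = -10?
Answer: 1505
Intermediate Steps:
U = Rational(63, 2) (U = Add(21, Mul(7, Mul(-30, Pow(-20, -1)))) = Add(21, Mul(7, Mul(-30, Rational(-1, 20)))) = Add(21, Mul(7, Rational(3, 2))) = Add(21, Rational(21, 2)) = Rational(63, 2) ≈ 31.500)
Mul(Mul(Mul(Add(N, Function('W')(2)), Pow(Add(19, T), -1)), 43), U) = Mul(Mul(Mul(Add(6, Pow(2, 2)), Pow(Add(19, -10), -1)), 43), Rational(63, 2)) = Mul(Mul(Mul(Add(6, 4), Pow(9, -1)), 43), Rational(63, 2)) = Mul(Mul(Mul(10, Rational(1, 9)), 43), Rational(63, 2)) = Mul(Mul(Rational(10, 9), 43), Rational(63, 2)) = Mul(Rational(430, 9), Rational(63, 2)) = 1505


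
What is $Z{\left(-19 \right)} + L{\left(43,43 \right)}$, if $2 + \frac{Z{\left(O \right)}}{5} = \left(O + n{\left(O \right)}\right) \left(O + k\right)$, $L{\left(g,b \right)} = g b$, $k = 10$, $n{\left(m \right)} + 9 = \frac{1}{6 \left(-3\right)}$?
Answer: $\frac{6203}{2} \approx 3101.5$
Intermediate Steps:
$n{\left(m \right)} = - \frac{163}{18}$ ($n{\left(m \right)} = -9 + \frac{1}{6 \left(-3\right)} = -9 + \frac{1}{-18} = -9 - \frac{1}{18} = - \frac{163}{18}$)
$L{\left(g,b \right)} = b g$
$Z{\left(O \right)} = -10 + 5 \left(10 + O\right) \left(- \frac{163}{18} + O\right)$ ($Z{\left(O \right)} = -10 + 5 \left(O - \frac{163}{18}\right) \left(O + 10\right) = -10 + 5 \left(- \frac{163}{18} + O\right) \left(10 + O\right) = -10 + 5 \left(10 + O\right) \left(- \frac{163}{18} + O\right)$)
$Z{\left(-19 \right)} + L{\left(43,43 \right)} = \left(- \frac{4165}{9} + 5 \left(-19\right)^{2} + \frac{85}{18} \left(-19\right)\right) + 43 \cdot 43 = \left(- \frac{4165}{9} + 5 \cdot 361 - \frac{1615}{18}\right) + 1849 = \left(- \frac{4165}{9} + 1805 - \frac{1615}{18}\right) + 1849 = \frac{2505}{2} + 1849 = \frac{6203}{2}$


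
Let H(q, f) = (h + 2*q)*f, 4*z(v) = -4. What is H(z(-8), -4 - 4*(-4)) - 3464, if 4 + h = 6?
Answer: -3464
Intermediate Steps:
h = 2 (h = -4 + 6 = 2)
z(v) = -1 (z(v) = (1/4)*(-4) = -1)
H(q, f) = f*(2 + 2*q) (H(q, f) = (2 + 2*q)*f = f*(2 + 2*q))
H(z(-8), -4 - 4*(-4)) - 3464 = 2*(-4 - 4*(-4))*(1 - 1) - 3464 = 2*(-4 + 16)*0 - 3464 = 2*12*0 - 3464 = 0 - 3464 = -3464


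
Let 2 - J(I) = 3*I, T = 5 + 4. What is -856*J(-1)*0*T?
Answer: 0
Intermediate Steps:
T = 9
J(I) = 2 - 3*I
-856*J(-1)*0*T = -856*(2 - 3*(-1))*0*9 = -856*(2 + 3)*0*9 = -856*5*0*9 = -0*9 = -856*0 = 0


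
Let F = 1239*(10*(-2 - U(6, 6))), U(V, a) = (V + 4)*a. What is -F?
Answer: 768180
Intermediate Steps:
U(V, a) = a*(4 + V) (U(V, a) = (4 + V)*a = a*(4 + V))
F = -768180 (F = 1239*(10*(-2 - 6*(4 + 6))) = 1239*(10*(-2 - 6*10)) = 1239*(10*(-2 - 1*60)) = 1239*(10*(-2 - 60)) = 1239*(10*(-62)) = 1239*(-620) = -768180)
-F = -1*(-768180) = 768180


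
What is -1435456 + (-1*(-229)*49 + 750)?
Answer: -1423485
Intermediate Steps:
-1435456 + (-1*(-229)*49 + 750) = -1435456 + (229*49 + 750) = -1435456 + (11221 + 750) = -1435456 + 11971 = -1423485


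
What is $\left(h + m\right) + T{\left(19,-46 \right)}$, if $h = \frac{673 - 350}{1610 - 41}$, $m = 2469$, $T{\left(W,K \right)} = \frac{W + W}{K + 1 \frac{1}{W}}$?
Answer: $\frac{1127009938}{456579} \approx 2468.4$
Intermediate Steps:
$T{\left(W,K \right)} = \frac{2 W}{K + \frac{1}{W}}$
$h = \frac{323}{1569} \approx 0.20586$
$\left(h + m\right) + T{\left(19,-46 \right)} = \left(\frac{323}{1569} + 2469\right) + \frac{2 \cdot 19^{2}}{1 - 874} = \frac{3874184}{1569} + 2 \cdot 361 \frac{1}{1 - 874} = \frac{3874184}{1569} + 2 \cdot 361 \frac{1}{-873} = \frac{3874184}{1569} + 2 \cdot 361 \left(- \frac{1}{873}\right) = \frac{3874184}{1569} - \frac{722}{873} = \frac{1127009938}{456579}$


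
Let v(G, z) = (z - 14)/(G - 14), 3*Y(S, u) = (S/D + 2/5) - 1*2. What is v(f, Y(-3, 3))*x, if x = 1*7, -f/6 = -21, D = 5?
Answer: -221/240 ≈ -0.92083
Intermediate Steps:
f = 126 (f = -6*(-21) = 126)
Y(S, u) = -8/15 + S/15 (Y(S, u) = ((S/5 + 2/5) - 1*2)/3 = ((S*(1/5) + 2*(1/5)) - 2)/3 = ((S/5 + 2/5) - 2)/3 = ((2/5 + S/5) - 2)/3 = (-8/5 + S/5)/3 = -8/15 + S/15)
x = 7
v(G, z) = (-14 + z)/(-14 + G)
v(f, Y(-3, 3))*x = ((-14 + (-8/15 + (1/15)*(-3)))/(-14 + 126))*7 = ((-14 + (-8/15 - 1/5))/112)*7 = ((-14 - 11/15)/112)*7 = ((1/112)*(-221/15))*7 = -221/1680*7 = -221/240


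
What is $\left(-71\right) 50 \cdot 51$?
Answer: $-181050$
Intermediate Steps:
$\left(-71\right) 50 \cdot 51 = \left(-3550\right) 51 = -181050$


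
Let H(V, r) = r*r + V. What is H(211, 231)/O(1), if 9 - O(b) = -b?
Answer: 26786/5 ≈ 5357.2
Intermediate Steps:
H(V, r) = V + r**2 (H(V, r) = r**2 + V = V + r**2)
O(b) = 9 + b (O(b) = 9 - (-1)*b = 9 + b)
H(211, 231)/O(1) = (211 + 231**2)/(9 + 1) = (211 + 53361)/10 = 53572*(1/10) = 26786/5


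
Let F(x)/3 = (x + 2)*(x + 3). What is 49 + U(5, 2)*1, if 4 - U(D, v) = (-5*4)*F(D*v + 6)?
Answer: 20573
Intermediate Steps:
F(x) = 3*(2 + x)*(3 + x) (F(x) = 3*((x + 2)*(x + 3)) = 3*((2 + x)*(3 + x)) = 3*(2 + x)*(3 + x))
U(D, v) = 2164 + 60*(6 + D*v)² + 300*D*v (U(D, v) = 4 - (-5*4)*(18 + 3*(D*v + 6)² + 15*(D*v + 6)) = 4 - (-20)*(18 + 3*(6 + D*v)² + 15*(6 + D*v)) = 4 - (-20)*(18 + 3*(6 + D*v)² + (90 + 15*D*v)) = 4 - (-20)*(108 + 3*(6 + D*v)² + 15*D*v) = 4 - (-2160 - 60*(6 + D*v)² - 300*D*v) = 4 + (2160 + 60*(6 + D*v)² + 300*D*v) = 2164 + 60*(6 + D*v)² + 300*D*v)
49 + U(5, 2)*1 = 49 + (4324 + 60*5²*2² + 1020*5*2)*1 = 49 + (4324 + 60*25*4 + 10200)*1 = 49 + (4324 + 6000 + 10200)*1 = 49 + 20524*1 = 49 + 20524 = 20573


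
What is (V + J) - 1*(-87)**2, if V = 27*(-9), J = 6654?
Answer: -1158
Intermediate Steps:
V = -243
(V + J) - 1*(-87)**2 = (-243 + 6654) - 1*(-87)**2 = 6411 - 1*7569 = 6411 - 7569 = -1158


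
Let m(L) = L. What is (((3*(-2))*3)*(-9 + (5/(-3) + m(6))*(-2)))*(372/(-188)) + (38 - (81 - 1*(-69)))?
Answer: -34838/47 ≈ -741.23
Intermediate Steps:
(((3*(-2))*3)*(-9 + (5/(-3) + m(6))*(-2)))*(372/(-188)) + (38 - (81 - 1*(-69))) = (((3*(-2))*3)*(-9 + (5/(-3) + 6)*(-2)))*(372/(-188)) + (38 - (81 - 1*(-69))) = ((-6*3)*(-9 + (5*(-1/3) + 6)*(-2)))*(372*(-1/188)) + (38 - (81 + 69)) = -18*(-9 + (-5/3 + 6)*(-2))*(-93/47) + (38 - 1*150) = -18*(-9 + (13/3)*(-2))*(-93/47) + (38 - 150) = -18*(-9 - 26/3)*(-93/47) - 112 = -18*(-53/3)*(-93/47) - 112 = 318*(-93/47) - 112 = -29574/47 - 112 = -34838/47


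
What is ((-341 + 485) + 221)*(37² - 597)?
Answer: 281780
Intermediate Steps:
((-341 + 485) + 221)*(37² - 597) = (144 + 221)*(1369 - 597) = 365*772 = 281780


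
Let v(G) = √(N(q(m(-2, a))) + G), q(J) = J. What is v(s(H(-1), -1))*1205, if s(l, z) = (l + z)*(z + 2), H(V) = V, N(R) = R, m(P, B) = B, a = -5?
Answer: 1205*I*√7 ≈ 3188.1*I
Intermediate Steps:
s(l, z) = (2 + z)*(l + z) (s(l, z) = (l + z)*(2 + z) = (2 + z)*(l + z))
v(G) = √(-5 + G)
v(s(H(-1), -1))*1205 = √(-5 + ((-1)² + 2*(-1) + 2*(-1) - 1*(-1)))*1205 = √(-5 + (1 - 2 - 2 + 1))*1205 = √(-5 - 2)*1205 = √(-7)*1205 = (I*√7)*1205 = 1205*I*√7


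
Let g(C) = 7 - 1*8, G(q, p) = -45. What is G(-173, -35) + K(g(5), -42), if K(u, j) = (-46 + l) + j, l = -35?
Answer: -168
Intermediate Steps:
g(C) = -1 (g(C) = 7 - 8 = -1)
K(u, j) = -81 + j (K(u, j) = (-46 - 35) + j = -81 + j)
G(-173, -35) + K(g(5), -42) = -45 + (-81 - 42) = -45 - 123 = -168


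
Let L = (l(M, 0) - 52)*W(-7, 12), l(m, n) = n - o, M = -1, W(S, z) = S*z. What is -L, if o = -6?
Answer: -3864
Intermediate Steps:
l(m, n) = 6 + n (l(m, n) = n - 1*(-6) = n + 6 = 6 + n)
L = 3864 (L = ((6 + 0) - 52)*(-7*12) = (6 - 52)*(-84) = -46*(-84) = 3864)
-L = -1*3864 = -3864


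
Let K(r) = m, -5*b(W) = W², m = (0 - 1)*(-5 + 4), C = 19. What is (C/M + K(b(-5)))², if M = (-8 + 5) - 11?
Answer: 25/196 ≈ 0.12755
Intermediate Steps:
m = 1 (m = -1*(-1) = 1)
b(W) = -W²/5
K(r) = 1
M = -14 (M = -3 - 11 = -14)
(C/M + K(b(-5)))² = (19/(-14) + 1)² = (19*(-1/14) + 1)² = (-19/14 + 1)² = (-5/14)² = 25/196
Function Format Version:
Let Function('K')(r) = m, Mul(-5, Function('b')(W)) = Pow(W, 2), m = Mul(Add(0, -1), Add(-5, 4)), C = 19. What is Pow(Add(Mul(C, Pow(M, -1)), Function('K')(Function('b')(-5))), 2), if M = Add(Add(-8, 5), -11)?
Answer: Rational(25, 196) ≈ 0.12755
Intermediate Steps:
m = 1 (m = Mul(-1, -1) = 1)
Function('b')(W) = Mul(Rational(-1, 5), Pow(W, 2))
Function('K')(r) = 1
M = -14 (M = Add(-3, -11) = -14)
Pow(Add(Mul(C, Pow(M, -1)), Function('K')(Function('b')(-5))), 2) = Pow(Add(Mul(19, Pow(-14, -1)), 1), 2) = Pow(Add(Mul(19, Rational(-1, 14)), 1), 2) = Pow(Add(Rational(-19, 14), 1), 2) = Pow(Rational(-5, 14), 2) = Rational(25, 196)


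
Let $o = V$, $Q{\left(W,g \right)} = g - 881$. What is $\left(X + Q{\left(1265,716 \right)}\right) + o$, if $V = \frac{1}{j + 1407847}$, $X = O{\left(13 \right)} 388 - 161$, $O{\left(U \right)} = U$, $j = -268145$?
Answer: $\frac{5377114037}{1139702} \approx 4718.0$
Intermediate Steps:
$Q{\left(W,g \right)} = -881 + g$
$X = 4883$ ($X = 13 \cdot 388 - 161 = 5044 - 161 = 4883$)
$V = \frac{1}{1139702}$ ($V = \frac{1}{-268145 + 1407847} = \frac{1}{1139702} \approx 8.7742 \cdot 10^{-7}$)
$o = \frac{1}{1139702} \approx 8.7742 \cdot 10^{-7}$
$\left(X + Q{\left(1265,716 \right)}\right) + o = \left(4883 + \left(-881 + 716\right)\right) + \frac{1}{1139702} = \left(4883 - 165\right) + \frac{1}{1139702} = 4718 + \frac{1}{1139702} = \frac{5377114037}{1139702}$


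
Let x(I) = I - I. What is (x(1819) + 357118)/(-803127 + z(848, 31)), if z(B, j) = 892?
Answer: -357118/802235 ≈ -0.44515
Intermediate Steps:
x(I) = 0
(x(1819) + 357118)/(-803127 + z(848, 31)) = (0 + 357118)/(-803127 + 892) = 357118/(-802235) = 357118*(-1/802235) = -357118/802235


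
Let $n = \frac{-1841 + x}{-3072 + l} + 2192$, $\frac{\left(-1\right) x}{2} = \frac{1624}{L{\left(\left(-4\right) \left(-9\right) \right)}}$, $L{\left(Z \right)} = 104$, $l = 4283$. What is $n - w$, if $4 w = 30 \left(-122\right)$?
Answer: $\frac{6984166}{2249} \approx 3105.5$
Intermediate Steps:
$x = - \frac{406}{13}$ ($x = - 2 \cdot \frac{1624}{104} = - 2 \cdot 1624 \cdot \frac{1}{104} = \left(-2\right) \frac{203}{13} = - \frac{406}{13} \approx -31.231$)
$w = -915$ ($w = \frac{30 \left(-122\right)}{4} = \frac{1}{4} \left(-3660\right) = -915$)
$n = \frac{4926331}{2249}$ ($n = \frac{-1841 - \frac{406}{13}}{-3072 + 4283} + 2192 = - \frac{24339}{13 \cdot 1211} + 2192 = \left(- \frac{24339}{13}\right) \frac{1}{1211} + 2192 = - \frac{3477}{2249} + 2192 = \frac{4926331}{2249} \approx 2190.5$)
$n - w = \frac{4926331}{2249} - -915 = \frac{4926331}{2249} + 915 = \frac{6984166}{2249}$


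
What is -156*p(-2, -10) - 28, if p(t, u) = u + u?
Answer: 3092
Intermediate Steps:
p(t, u) = 2*u
-156*p(-2, -10) - 28 = -312*(-10) - 28 = -156*(-20) - 28 = 3120 - 28 = 3092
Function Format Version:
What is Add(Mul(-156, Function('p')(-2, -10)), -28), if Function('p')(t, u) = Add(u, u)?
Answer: 3092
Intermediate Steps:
Function('p')(t, u) = Mul(2, u)
Add(Mul(-156, Function('p')(-2, -10)), -28) = Add(Mul(-156, Mul(2, -10)), -28) = Add(Mul(-156, -20), -28) = Add(3120, -28) = 3092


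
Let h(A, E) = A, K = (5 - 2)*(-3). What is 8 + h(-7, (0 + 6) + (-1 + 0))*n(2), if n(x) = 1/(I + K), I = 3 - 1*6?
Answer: 103/12 ≈ 8.5833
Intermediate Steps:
I = -3 (I = 3 - 6 = -3)
K = -9 (K = 3*(-3) = -9)
n(x) = -1/12 (n(x) = 1/(-3 - 9) = 1/(-12) = -1/12)
8 + h(-7, (0 + 6) + (-1 + 0))*n(2) = 8 - 7*(-1/12) = 8 + 7/12 = 103/12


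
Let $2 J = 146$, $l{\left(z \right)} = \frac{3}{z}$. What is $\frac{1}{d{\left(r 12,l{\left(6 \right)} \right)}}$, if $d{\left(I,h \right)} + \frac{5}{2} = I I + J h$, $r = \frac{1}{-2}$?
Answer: $\frac{1}{70} \approx 0.014286$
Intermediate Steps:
$J = 73$ ($J = \frac{1}{2} \cdot 146 = 73$)
$r = - \frac{1}{2} \approx -0.5$
$d{\left(I,h \right)} = - \frac{5}{2} + I^{2} + 73 h$ ($d{\left(I,h \right)} = - \frac{5}{2} + \left(I I + 73 h\right) = - \frac{5}{2} + \left(I^{2} + 73 h\right) = - \frac{5}{2} + I^{2} + 73 h$)
$\frac{1}{d{\left(r 12,l{\left(6 \right)} \right)}} = \frac{1}{- \frac{5}{2} + \left(\left(- \frac{1}{2}\right) 12\right)^{2} + 73 \cdot \frac{3}{6}} = \frac{1}{- \frac{5}{2} + \left(-6\right)^{2} + 73 \cdot 3 \cdot \frac{1}{6}} = \frac{1}{- \frac{5}{2} + 36 + 73 \cdot \frac{1}{2}} = \frac{1}{- \frac{5}{2} + 36 + \frac{73}{2}} = \frac{1}{70}$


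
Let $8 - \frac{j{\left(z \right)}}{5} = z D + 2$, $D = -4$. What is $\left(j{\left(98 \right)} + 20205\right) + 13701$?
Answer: $35896$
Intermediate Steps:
$j{\left(z \right)} = 30 + 20 z$ ($j{\left(z \right)} = 40 - 5 \left(z \left(-4\right) + 2\right) = 40 - 5 \left(- 4 z + 2\right) = 40 - 5 \left(2 - 4 z\right) = 40 + \left(-10 + 20 z\right) = 30 + 20 z$)
$\left(j{\left(98 \right)} + 20205\right) + 13701 = \left(\left(30 + 20 \cdot 98\right) + 20205\right) + 13701 = \left(\left(30 + 1960\right) + 20205\right) + 13701 = \left(1990 + 20205\right) + 13701 = 22195 + 13701 = 35896$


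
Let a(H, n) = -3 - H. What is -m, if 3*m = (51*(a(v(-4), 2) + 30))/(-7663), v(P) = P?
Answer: 527/7663 ≈ 0.068772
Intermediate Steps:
m = -527/7663 (m = ((51*((-3 - 1*(-4)) + 30))/(-7663))/3 = ((51*((-3 + 4) + 30))*(-1/7663))/3 = ((51*(1 + 30))*(-1/7663))/3 = ((51*31)*(-1/7663))/3 = (1581*(-1/7663))/3 = (⅓)*(-1581/7663) = -527/7663 ≈ -0.068772)
-m = -1*(-527/7663) = 527/7663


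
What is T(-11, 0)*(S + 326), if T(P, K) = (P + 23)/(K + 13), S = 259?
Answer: 540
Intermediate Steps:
T(P, K) = (23 + P)/(13 + K)
T(-11, 0)*(S + 326) = ((23 - 11)/(13 + 0))*(259 + 326) = (12/13)*585 = 540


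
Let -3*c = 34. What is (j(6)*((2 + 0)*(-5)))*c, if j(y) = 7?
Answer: 2380/3 ≈ 793.33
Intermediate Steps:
c = -34/3 (c = -1/3*34 = -34/3 ≈ -11.333)
(j(6)*((2 + 0)*(-5)))*c = (7*((2 + 0)*(-5)))*(-34/3) = (7*(2*(-5)))*(-34/3) = (7*(-10))*(-34/3) = -70*(-34/3) = 2380/3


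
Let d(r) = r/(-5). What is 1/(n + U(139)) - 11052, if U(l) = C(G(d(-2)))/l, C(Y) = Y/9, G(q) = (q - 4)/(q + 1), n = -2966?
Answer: -31895188813/2885920 ≈ -11052.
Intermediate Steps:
d(r) = -r/5 (d(r) = r*(-⅕) = -r/5)
G(q) = (-4 + q)/(1 + q)
C(Y) = Y/9 (C(Y) = Y*(⅑) = Y/9)
U(l) = -2/(7*l) (U(l) = (((-4 - ⅕*(-2))/(1 - ⅕*(-2)))/9)/l = (((-4 + ⅖)/(1 + ⅖))/9)/l = ((-18/5/(7/5))/9)/l = (((5/7)*(-18/5))/9)/l = ((⅑)*(-18/7))/l = -2/(7*l))
1/(n + U(139)) - 11052 = 1/(-2966 - 2/7/139) - 11052 = 1/(-2966 - 2/7*1/139) - 11052 = 1/(-2966 - 2/973) - 11052 = 1/(-2885920/973) - 11052 = -973/2885920 - 11052 = -31895188813/2885920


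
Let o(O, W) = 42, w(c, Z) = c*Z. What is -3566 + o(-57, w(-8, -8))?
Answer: -3524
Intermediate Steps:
w(c, Z) = Z*c
-3566 + o(-57, w(-8, -8)) = -3566 + 42 = -3524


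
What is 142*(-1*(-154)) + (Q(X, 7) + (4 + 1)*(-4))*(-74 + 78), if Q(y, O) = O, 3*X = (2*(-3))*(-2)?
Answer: 21816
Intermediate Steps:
X = 4 (X = ((2*(-3))*(-2))/3 = (-6*(-2))/3 = (⅓)*12 = 4)
142*(-1*(-154)) + (Q(X, 7) + (4 + 1)*(-4))*(-74 + 78) = 142*(-1*(-154)) + (7 + (4 + 1)*(-4))*(-74 + 78) = 142*154 + (7 + 5*(-4))*4 = 21868 + (7 - 20)*4 = 21868 - 13*4 = 21868 - 52 = 21816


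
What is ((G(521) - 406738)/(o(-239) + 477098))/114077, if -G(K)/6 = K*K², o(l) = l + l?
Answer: -212232826/13592844935 ≈ -0.015614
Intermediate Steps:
o(l) = 2*l
G(K) = -6*K³ (G(K) = -6*K*K² = -6*K³)
((G(521) - 406738)/(o(-239) + 477098))/114077 = ((-6*521³ - 406738)/(2*(-239) + 477098))/114077 = ((-6*141420761 - 406738)/(-478 + 477098))*(1/114077) = ((-848524566 - 406738)/476620)*(1/114077) = -848931304*1/476620*(1/114077) = -212232826/119155*1/114077 = -212232826/13592844935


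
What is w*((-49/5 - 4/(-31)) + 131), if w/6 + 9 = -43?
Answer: -5867472/155 ≈ -37855.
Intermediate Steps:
w = -312 (w = -54 + 6*(-43) = -54 - 258 = -312)
w*((-49/5 - 4/(-31)) + 131) = -312*((-49/5 - 4/(-31)) + 131) = -312*((-49*⅕ - 4*(-1/31)) + 131) = -312*((-49/5 + 4/31) + 131) = -312*(-1499/155 + 131) = -312*18806/155 = -5867472/155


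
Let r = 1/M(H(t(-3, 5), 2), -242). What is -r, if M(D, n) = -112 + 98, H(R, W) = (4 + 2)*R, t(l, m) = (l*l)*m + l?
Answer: 1/14 ≈ 0.071429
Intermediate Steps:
t(l, m) = l + m*l² (t(l, m) = l²*m + l = m*l² + l = l + m*l²)
H(R, W) = 6*R
M(D, n) = -14
r = -1/14 (r = 1/(-14) = -1/14 ≈ -0.071429)
-r = -1*(-1/14) = 1/14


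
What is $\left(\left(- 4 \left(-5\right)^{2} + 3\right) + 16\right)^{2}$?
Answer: $6561$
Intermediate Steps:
$\left(\left(- 4 \left(-5\right)^{2} + 3\right) + 16\right)^{2} = \left(\left(\left(-4\right) 25 + 3\right) + 16\right)^{2} = \left(\left(-100 + 3\right) + 16\right)^{2} = \left(-97 + 16\right)^{2} = \left(-81\right)^{2} = 6561$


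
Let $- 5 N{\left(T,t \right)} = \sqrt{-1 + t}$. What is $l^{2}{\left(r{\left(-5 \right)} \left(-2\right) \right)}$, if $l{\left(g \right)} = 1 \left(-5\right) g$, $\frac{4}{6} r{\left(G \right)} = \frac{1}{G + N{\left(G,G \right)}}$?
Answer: $\frac{5625}{\left(25 + i \sqrt{6}\right)^{2}} \approx 8.7449 - 1.7303 i$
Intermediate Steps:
$N{\left(T,t \right)} = - \frac{\sqrt{-1 + t}}{5}$
$r{\left(G \right)} = \frac{3}{2 \left(G - \frac{\sqrt{-1 + G}}{5}\right)}$
$l{\left(g \right)} = - 5 g$
$l^{2}{\left(r{\left(-5 \right)} \left(-2\right) \right)} = \left(- 5 \frac{15}{2 \left(- \sqrt{-1 - 5} + 5 \left(-5\right)\right)} \left(-2\right)\right)^{2} = \left(- 5 \frac{15}{2 \left(- \sqrt{-6} - 25\right)} \left(-2\right)\right)^{2} = \left(- 5 \frac{15}{2 \left(- i \sqrt{6} - 25\right)} \left(-2\right)\right)^{2} = \left(- 5 \frac{15}{2 \left(-25 - i \sqrt{6}\right)} \left(-2\right)\right)^{2} = \left(- 5 \left(- \frac{15}{-25 - i \sqrt{6}}\right)\right)^{2} = \left(\frac{75}{-25 - i \sqrt{6}}\right)^{2} = \frac{5625}{\left(-25 - i \sqrt{6}\right)^{2}}$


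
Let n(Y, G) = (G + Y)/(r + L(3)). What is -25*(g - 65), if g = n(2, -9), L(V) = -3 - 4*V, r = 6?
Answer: 14450/9 ≈ 1605.6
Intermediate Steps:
n(Y, G) = -G/9 - Y/9 (n(Y, G) = (G + Y)/(6 + (-3 - 4*3)) = (G + Y)/(6 + (-3 - 12)) = (G + Y)/(6 - 15) = (G + Y)/(-9) = (G + Y)*(-1/9) = -G/9 - Y/9)
g = 7/9 (g = -1/9*(-9) - 1/9*2 = 1 - 2/9 = 7/9 ≈ 0.77778)
-25*(g - 65) = -25*(7/9 - 65) = -25*(-578/9) = 14450/9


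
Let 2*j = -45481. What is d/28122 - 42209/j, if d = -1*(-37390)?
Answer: 2037268793/639508341 ≈ 3.1857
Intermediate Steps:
j = -45481/2 (j = (½)*(-45481) = -45481/2 ≈ -22741.)
d = 37390
d/28122 - 42209/j = 37390/28122 - 42209/(-45481/2) = 37390*(1/28122) - 42209*(-2/45481) = 18695/14061 + 84418/45481 = 2037268793/639508341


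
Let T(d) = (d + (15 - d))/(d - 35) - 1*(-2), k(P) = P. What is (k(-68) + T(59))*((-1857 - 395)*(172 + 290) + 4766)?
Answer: 270824567/4 ≈ 6.7706e+7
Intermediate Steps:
T(d) = 2 + 15/(-35 + d) (T(d) = 15/(-35 + d) + 2 = 2 + 15/(-35 + d))
(k(-68) + T(59))*((-1857 - 395)*(172 + 290) + 4766) = (-68 + (-55 + 2*59)/(-35 + 59))*((-1857 - 395)*(172 + 290) + 4766) = (-68 + (-55 + 118)/24)*(-2252*462 + 4766) = (-68 + (1/24)*63)*(-1040424 + 4766) = (-68 + 21/8)*(-1035658) = -523/8*(-1035658) = 270824567/4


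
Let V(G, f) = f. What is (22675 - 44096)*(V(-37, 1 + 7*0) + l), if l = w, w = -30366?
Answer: 650448665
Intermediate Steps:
l = -30366
(22675 - 44096)*(V(-37, 1 + 7*0) + l) = (22675 - 44096)*((1 + 7*0) - 30366) = -21421*((1 + 0) - 30366) = -21421*(1 - 30366) = -21421*(-30365) = 650448665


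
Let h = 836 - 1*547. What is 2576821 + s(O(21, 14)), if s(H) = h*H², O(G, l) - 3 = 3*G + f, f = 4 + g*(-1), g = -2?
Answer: 4074997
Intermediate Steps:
h = 289 (h = 836 - 547 = 289)
f = 6 (f = 4 - 2*(-1) = 4 + 2 = 6)
O(G, l) = 9 + 3*G (O(G, l) = 3 + (3*G + 6) = 3 + (6 + 3*G) = 9 + 3*G)
s(H) = 289*H²
2576821 + s(O(21, 14)) = 2576821 + 289*(9 + 3*21)² = 2576821 + 289*(9 + 63)² = 2576821 + 289*72² = 2576821 + 289*5184 = 2576821 + 1498176 = 4074997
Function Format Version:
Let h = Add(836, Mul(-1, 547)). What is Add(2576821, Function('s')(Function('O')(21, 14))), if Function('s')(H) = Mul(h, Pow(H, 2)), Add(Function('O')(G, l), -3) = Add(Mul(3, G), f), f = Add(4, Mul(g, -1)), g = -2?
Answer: 4074997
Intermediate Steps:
h = 289 (h = Add(836, -547) = 289)
f = 6 (f = Add(4, Mul(-2, -1)) = Add(4, 2) = 6)
Function('O')(G, l) = Add(9, Mul(3, G)) (Function('O')(G, l) = Add(3, Add(Mul(3, G), 6)) = Add(3, Add(6, Mul(3, G))) = Add(9, Mul(3, G)))
Function('s')(H) = Mul(289, Pow(H, 2))
Add(2576821, Function('s')(Function('O')(21, 14))) = Add(2576821, Mul(289, Pow(Add(9, Mul(3, 21)), 2))) = Add(2576821, Mul(289, Pow(Add(9, 63), 2))) = Add(2576821, Mul(289, Pow(72, 2))) = Add(2576821, Mul(289, 5184)) = Add(2576821, 1498176) = 4074997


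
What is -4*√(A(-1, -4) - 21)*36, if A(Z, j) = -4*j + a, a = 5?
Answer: 0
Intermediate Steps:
A(Z, j) = 5 - 4*j (A(Z, j) = -4*j + 5 = 5 - 4*j)
-4*√(A(-1, -4) - 21)*36 = -4*√((5 - 4*(-4)) - 21)*36 = -4*√((5 + 16) - 21)*36 = -4*√(21 - 21)*36 = -4*√0*36 = -4*0*36 = 0*36 = 0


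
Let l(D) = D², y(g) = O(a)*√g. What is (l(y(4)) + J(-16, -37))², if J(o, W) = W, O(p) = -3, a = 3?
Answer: 1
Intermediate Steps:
y(g) = -3*√g
(l(y(4)) + J(-16, -37))² = ((-3*√4)² - 37)² = ((-3*2)² - 37)² = ((-6)² - 37)² = (36 - 37)² = (-1)² = 1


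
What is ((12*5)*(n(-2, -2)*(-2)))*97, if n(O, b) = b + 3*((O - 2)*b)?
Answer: -256080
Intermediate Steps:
n(O, b) = b + 3*b*(-2 + O) (n(O, b) = b + 3*((-2 + O)*b) = b + 3*(b*(-2 + O)) = b + 3*b*(-2 + O))
((12*5)*(n(-2, -2)*(-2)))*97 = ((12*5)*(-2*(-5 + 3*(-2))*(-2)))*97 = (60*(-2*(-5 - 6)*(-2)))*97 = (60*(-2*(-11)*(-2)))*97 = (60*(22*(-2)))*97 = (60*(-44))*97 = -2640*97 = -256080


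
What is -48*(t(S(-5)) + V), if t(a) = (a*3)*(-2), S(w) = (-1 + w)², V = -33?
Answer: 11952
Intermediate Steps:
t(a) = -6*a (t(a) = (3*a)*(-2) = -6*a)
-48*(t(S(-5)) + V) = -48*(-6*(-1 - 5)² - 33) = -48*(-6*(-6)² - 33) = -48*(-6*36 - 33) = -48*(-216 - 33) = -48*(-249) = 11952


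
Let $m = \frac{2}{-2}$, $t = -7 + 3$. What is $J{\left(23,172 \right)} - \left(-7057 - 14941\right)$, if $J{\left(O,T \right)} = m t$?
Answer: $22002$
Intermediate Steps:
$t = -4$
$m = -1$ ($m = 2 \left(- \frac{1}{2}\right) = -1$)
$J{\left(O,T \right)} = 4$ ($J{\left(O,T \right)} = \left(-1\right) \left(-4\right) = 4$)
$J{\left(23,172 \right)} - \left(-7057 - 14941\right) = 4 - \left(-7057 - 14941\right) = 4 - -21998 = 4 + 21998 = 22002$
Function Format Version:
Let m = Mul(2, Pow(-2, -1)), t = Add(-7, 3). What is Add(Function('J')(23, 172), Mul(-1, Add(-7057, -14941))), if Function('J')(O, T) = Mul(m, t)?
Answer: 22002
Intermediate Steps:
t = -4
m = -1 (m = Mul(2, Rational(-1, 2)) = -1)
Function('J')(O, T) = 4 (Function('J')(O, T) = Mul(-1, -4) = 4)
Add(Function('J')(23, 172), Mul(-1, Add(-7057, -14941))) = Add(4, Mul(-1, Add(-7057, -14941))) = Add(4, Mul(-1, -21998)) = Add(4, 21998) = 22002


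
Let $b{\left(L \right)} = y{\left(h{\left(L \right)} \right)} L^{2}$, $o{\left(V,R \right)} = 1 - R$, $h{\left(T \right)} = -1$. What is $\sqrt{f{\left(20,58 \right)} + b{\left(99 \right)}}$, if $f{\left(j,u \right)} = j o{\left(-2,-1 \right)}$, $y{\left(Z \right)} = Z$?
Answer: $i \sqrt{9761} \approx 98.798 i$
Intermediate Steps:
$b{\left(L \right)} = - L^{2}$
$f{\left(j,u \right)} = 2 j$ ($f{\left(j,u \right)} = j \left(1 - -1\right) = j \left(1 + 1\right) = j 2 = 2 j$)
$\sqrt{f{\left(20,58 \right)} + b{\left(99 \right)}} = \sqrt{2 \cdot 20 - 99^{2}} = \sqrt{40 - 9801} = \sqrt{-9761} = i \sqrt{9761}$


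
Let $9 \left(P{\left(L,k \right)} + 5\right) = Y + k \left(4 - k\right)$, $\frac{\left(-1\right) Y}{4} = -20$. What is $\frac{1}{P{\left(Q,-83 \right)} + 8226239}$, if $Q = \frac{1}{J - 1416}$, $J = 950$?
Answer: $\frac{9}{74028965} \approx 1.2157 \cdot 10^{-7}$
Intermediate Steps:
$Y = 80$ ($Y = \left(-4\right) \left(-20\right) = 80$)
$Q = - \frac{1}{466}$ ($Q = \frac{1}{950 - 1416} = \frac{1}{-466} = - \frac{1}{466} \approx -0.0021459$)
$P{\left(L,k \right)} = \frac{35}{9} + \frac{k \left(4 - k\right)}{9}$ ($P{\left(L,k \right)} = -5 + \frac{80 + k \left(4 - k\right)}{9} = -5 + \left(\frac{80}{9} + \frac{k \left(4 - k\right)}{9}\right) = \frac{35}{9} + \frac{k \left(4 - k\right)}{9}$)
$\frac{1}{P{\left(Q,-83 \right)} + 8226239} = \frac{1}{\left(\frac{35}{9} - \frac{\left(-83\right)^{2}}{9} + \frac{4}{9} \left(-83\right)\right) + 8226239} = \frac{1}{\left(\frac{35}{9} - \frac{6889}{9} - \frac{332}{9}\right) + 8226239} = \frac{1}{- \frac{7186}{9} + 8226239} = \frac{1}{\frac{74028965}{9}} = \frac{9}{74028965}$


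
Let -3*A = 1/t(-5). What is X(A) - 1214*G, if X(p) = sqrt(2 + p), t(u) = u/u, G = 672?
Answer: -815808 + sqrt(15)/3 ≈ -8.1581e+5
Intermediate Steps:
t(u) = 1
A = -1/3 (A = -1/3/1 = -1/3*1 = -1/3 ≈ -0.33333)
X(A) - 1214*G = sqrt(2 - 1/3) - 1214*672 = sqrt(5/3) - 815808 = sqrt(15)/3 - 815808 = -815808 + sqrt(15)/3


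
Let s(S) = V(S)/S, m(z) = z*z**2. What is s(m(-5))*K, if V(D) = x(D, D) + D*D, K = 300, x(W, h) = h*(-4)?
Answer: -38700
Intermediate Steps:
x(W, h) = -4*h
m(z) = z**3
V(D) = D**2 - 4*D (V(D) = -4*D + D*D = -4*D + D**2 = D**2 - 4*D)
s(S) = -4 + S (s(S) = (S*(-4 + S))/S = -4 + S)
s(m(-5))*K = (-4 + (-5)**3)*300 = (-4 - 125)*300 = -129*300 = -38700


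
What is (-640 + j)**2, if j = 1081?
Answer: 194481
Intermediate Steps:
(-640 + j)**2 = (-640 + 1081)**2 = 441**2 = 194481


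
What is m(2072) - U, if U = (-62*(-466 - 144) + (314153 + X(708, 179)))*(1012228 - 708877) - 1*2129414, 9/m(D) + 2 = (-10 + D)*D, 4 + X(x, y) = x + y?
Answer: -50812433785276155/474718 ≈ -1.0704e+11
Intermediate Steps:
X(x, y) = -4 + x + y (X(x, y) = -4 + (x + y) = -4 + x + y)
m(D) = 9/(-2 + D*(-10 + D)) (m(D) = 9/(-2 + (-10 + D)*D) = 9/(-2 + D*(-10 + D)))
U = 107037091042 (U = (-62*(-466 - 144) + (314153 + (-4 + 708 + 179)))*(1012228 - 708877) - 1*2129414 = (-62*(-610) + (314153 + 883))*303351 - 2129414 = (37820 + 315036)*303351 - 2129414 = 352856*303351 - 2129414 = 107039220456 - 2129414 = 107037091042)
m(2072) - U = 9/(-2 + 2072² - 10*2072) - 1*107037091042 = 9/(-2 + 4293184 - 20720) - 107037091042 = 9/4272462 - 107037091042 = 9*(1/4272462) - 107037091042 = 1/474718 - 107037091042 = -50812433785276155/474718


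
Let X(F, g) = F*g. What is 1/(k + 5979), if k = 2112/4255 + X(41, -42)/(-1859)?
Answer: 7910045/47305412373 ≈ 0.00016721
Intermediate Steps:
k = 11253318/7910045 (k = 2112/4255 + (41*(-42))/(-1859) = 2112*(1/4255) - 1722*(-1/1859) = 2112/4255 + 1722/1859 = 11253318/7910045 ≈ 1.4227)
1/(k + 5979) = 1/(11253318/7910045 + 5979) = 1/(47305412373/7910045) = 7910045/47305412373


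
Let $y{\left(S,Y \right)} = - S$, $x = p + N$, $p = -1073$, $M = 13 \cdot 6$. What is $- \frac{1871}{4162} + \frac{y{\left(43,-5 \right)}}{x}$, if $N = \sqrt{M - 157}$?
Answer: $- \frac{981126925}{2396080048} + \frac{43 i \sqrt{79}}{1151408} \approx -0.40947 + 0.00033194 i$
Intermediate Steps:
$M = 78$
$N = i \sqrt{79}$ ($N = \sqrt{78 - 157} = \sqrt{-79} = i \sqrt{79} \approx 8.8882 i$)
$x = -1073 + i \sqrt{79} \approx -1073.0 + 8.8882 i$
$- \frac{1871}{4162} + \frac{y{\left(43,-5 \right)}}{x} = - \frac{1871}{4162} + \frac{\left(-1\right) 43}{-1073 + i \sqrt{79}} = \left(-1871\right) \frac{1}{4162} - \frac{43}{-1073 + i \sqrt{79}} = - \frac{1871}{4162} - \frac{43}{-1073 + i \sqrt{79}}$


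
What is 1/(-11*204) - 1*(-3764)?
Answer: 8446415/2244 ≈ 3764.0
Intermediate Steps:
1/(-11*204) - 1*(-3764) = 1/(-2244) + 3764 = -1/2244 + 3764 = 8446415/2244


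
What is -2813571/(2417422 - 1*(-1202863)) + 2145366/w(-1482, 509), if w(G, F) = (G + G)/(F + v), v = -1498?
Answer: 67380638684589/94127410 ≈ 7.1585e+5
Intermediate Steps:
w(G, F) = 2*G/(-1498 + F) (w(G, F) = (G + G)/(F - 1498) = (2*G)/(-1498 + F) = 2*G/(-1498 + F))
-2813571/(2417422 - 1*(-1202863)) + 2145366/w(-1482, 509) = -2813571/(2417422 - 1*(-1202863)) + 2145366/((2*(-1482)/(-1498 + 509))) = -2813571/(2417422 + 1202863) + 2145366/((2*(-1482)/(-989))) = -2813571/3620285 + 2145366/((2*(-1482)*(-1/989))) = -2813571*1/3620285 + 2145366/(2964/989) = -2813571/3620285 + 2145366*(989/2964) = -2813571/3620285 + 18611991/26 = 67380638684589/94127410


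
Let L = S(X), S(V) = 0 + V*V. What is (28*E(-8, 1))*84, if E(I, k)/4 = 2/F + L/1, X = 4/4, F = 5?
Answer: 65856/5 ≈ 13171.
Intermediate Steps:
X = 1 (X = 4*(1/4) = 1)
S(V) = V**2 (S(V) = 0 + V**2 = V**2)
L = 1 (L = 1**2 = 1)
E(I, k) = 28/5 (E(I, k) = 4*(2/5 + 1/1) = 4*(2*(1/5) + 1*1) = 4*(2/5 + 1) = 4*(7/5) = 28/5)
(28*E(-8, 1))*84 = (28*(28/5))*84 = (784/5)*84 = 65856/5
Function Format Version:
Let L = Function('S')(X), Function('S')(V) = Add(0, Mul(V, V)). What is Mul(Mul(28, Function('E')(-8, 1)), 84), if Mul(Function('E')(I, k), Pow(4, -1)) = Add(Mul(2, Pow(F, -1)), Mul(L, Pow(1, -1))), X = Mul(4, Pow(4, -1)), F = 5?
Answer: Rational(65856, 5) ≈ 13171.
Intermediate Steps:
X = 1 (X = Mul(4, Rational(1, 4)) = 1)
Function('S')(V) = Pow(V, 2) (Function('S')(V) = Add(0, Pow(V, 2)) = Pow(V, 2))
L = 1 (L = Pow(1, 2) = 1)
Function('E')(I, k) = Rational(28, 5) (Function('E')(I, k) = Mul(4, Add(Mul(2, Pow(5, -1)), Mul(1, Pow(1, -1)))) = Mul(4, Add(Mul(2, Rational(1, 5)), Mul(1, 1))) = Mul(4, Add(Rational(2, 5), 1)) = Mul(4, Rational(7, 5)) = Rational(28, 5))
Mul(Mul(28, Function('E')(-8, 1)), 84) = Mul(Mul(28, Rational(28, 5)), 84) = Mul(Rational(784, 5), 84) = Rational(65856, 5)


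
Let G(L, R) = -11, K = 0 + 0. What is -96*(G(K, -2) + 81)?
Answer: -6720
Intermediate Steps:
K = 0
-96*(G(K, -2) + 81) = -96*(-11 + 81) = -96*70 = -6720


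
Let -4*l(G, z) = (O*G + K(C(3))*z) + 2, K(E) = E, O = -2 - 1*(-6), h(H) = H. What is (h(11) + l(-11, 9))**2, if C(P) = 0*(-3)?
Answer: 1849/4 ≈ 462.25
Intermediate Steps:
C(P) = 0
O = 4 (O = -2 + 6 = 4)
l(G, z) = -1/2 - G (l(G, z) = -((4*G + 0*z) + 2)/4 = -((4*G + 0) + 2)/4 = -(4*G + 2)/4 = -(2 + 4*G)/4 = -1/2 - G)
(h(11) + l(-11, 9))**2 = (11 + (-1/2 - 1*(-11)))**2 = (11 + (-1/2 + 11))**2 = (11 + 21/2)**2 = (43/2)**2 = 1849/4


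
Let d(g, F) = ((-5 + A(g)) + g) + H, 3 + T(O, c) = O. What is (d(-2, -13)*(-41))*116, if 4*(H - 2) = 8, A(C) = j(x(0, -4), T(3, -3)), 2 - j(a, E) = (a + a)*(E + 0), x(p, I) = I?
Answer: 4756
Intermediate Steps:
T(O, c) = -3 + O
j(a, E) = 2 - 2*E*a (j(a, E) = 2 - (a + a)*(E + 0) = 2 - 2*a*E = 2 - 2*E*a)
A(C) = 2 (A(C) = 2 - 2*(-3 + 3)*(-4) = 2 - 2*0*(-4) = 2 + 0 = 2)
H = 4 (H = 2 + (¼)*8 = 2 + 2 = 4)
d(g, F) = 1 + g (d(g, F) = ((-5 + 2) + g) + 4 = (-3 + g) + 4 = 1 + g)
(d(-2, -13)*(-41))*116 = ((1 - 2)*(-41))*116 = -1*(-41)*116 = 41*116 = 4756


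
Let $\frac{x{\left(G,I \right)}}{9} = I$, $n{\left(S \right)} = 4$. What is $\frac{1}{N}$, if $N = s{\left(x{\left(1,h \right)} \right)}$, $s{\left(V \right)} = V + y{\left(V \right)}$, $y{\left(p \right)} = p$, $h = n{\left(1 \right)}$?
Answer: $\frac{1}{72} \approx 0.013889$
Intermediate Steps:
$h = 4$
$x{\left(G,I \right)} = 9 I$
$s{\left(V \right)} = 2 V$ ($s{\left(V \right)} = V + V = 2 V$)
$N = 72$ ($N = 2 \cdot 9 \cdot 4 = 2 \cdot 36 = 72$)
$\frac{1}{N} = \frac{1}{72}$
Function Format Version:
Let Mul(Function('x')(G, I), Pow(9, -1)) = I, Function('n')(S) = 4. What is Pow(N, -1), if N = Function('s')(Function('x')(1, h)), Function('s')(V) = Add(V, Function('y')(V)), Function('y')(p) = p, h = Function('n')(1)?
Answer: Rational(1, 72) ≈ 0.013889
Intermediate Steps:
h = 4
Function('x')(G, I) = Mul(9, I)
Function('s')(V) = Mul(2, V) (Function('s')(V) = Add(V, V) = Mul(2, V))
N = 72 (N = Mul(2, Mul(9, 4)) = Mul(2, 36) = 72)
Pow(N, -1) = Pow(72, -1) = Rational(1, 72)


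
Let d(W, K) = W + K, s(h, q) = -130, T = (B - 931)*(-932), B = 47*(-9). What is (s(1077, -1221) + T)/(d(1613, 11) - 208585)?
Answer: -1261798/206961 ≈ -6.0968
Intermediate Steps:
B = -423
T = 1261928 (T = (-423 - 931)*(-932) = -1354*(-932) = 1261928)
d(W, K) = K + W
(s(1077, -1221) + T)/(d(1613, 11) - 208585) = (-130 + 1261928)/((11 + 1613) - 208585) = 1261798/(1624 - 208585) = 1261798/(-206961) = 1261798*(-1/206961) = -1261798/206961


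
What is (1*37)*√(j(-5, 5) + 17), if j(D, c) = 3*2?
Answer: 37*√23 ≈ 177.45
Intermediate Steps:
j(D, c) = 6
(1*37)*√(j(-5, 5) + 17) = (1*37)*√(6 + 17) = 37*√23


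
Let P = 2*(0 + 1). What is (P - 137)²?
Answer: 18225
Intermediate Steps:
P = 2 (P = 2*1 = 2)
(P - 137)² = (2 - 137)² = (-135)² = 18225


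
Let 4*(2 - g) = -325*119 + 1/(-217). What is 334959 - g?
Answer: 70587550/217 ≈ 3.2529e+5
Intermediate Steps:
g = 2098553/217 (g = 2 - (-325*119 + 1/(-217))/4 = 2 - (-38675 - 1/217)/4 = 2 - ¼*(-8392476/217) = 2 + 2098119/217 = 2098553/217 ≈ 9670.8)
334959 - g = 334959 - 1*2098553/217 = 334959 - 2098553/217 = 70587550/217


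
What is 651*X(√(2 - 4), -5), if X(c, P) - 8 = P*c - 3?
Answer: 3255 - 3255*I*√2 ≈ 3255.0 - 4603.3*I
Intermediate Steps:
X(c, P) = 5 + P*c (X(c, P) = 8 + (P*c - 3) = 8 + (-3 + P*c) = 5 + P*c)
651*X(√(2 - 4), -5) = 651*(5 - 5*√(2 - 4)) = 651*(5 - 5*I*√2) = 3255 - 3255*I*√2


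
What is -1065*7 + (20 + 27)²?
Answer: -5246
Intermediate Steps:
-1065*7 + (20 + 27)² = -7455 + 47² = -7455 + 2209 = -5246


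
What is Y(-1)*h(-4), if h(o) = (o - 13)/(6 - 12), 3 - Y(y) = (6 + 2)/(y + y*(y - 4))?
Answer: 17/6 ≈ 2.8333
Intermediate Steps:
Y(y) = 3 - 8/(y + y*(-4 + y)) (Y(y) = 3 - (6 + 2)/(y + y*(y - 4)) = 3 - 8/(y + y*(-4 + y)))
h(o) = 13/6 - o/6 (h(o) = (-13 + o)/(-6) = (-13 + o)*(-⅙) = 13/6 - o/6)
Y(-1)*h(-4) = ((-8 - 9*(-1) + 3*(-1)²)/((-1)*(-3 - 1)))*(13/6 - ⅙*(-4)) = (-1*(-8 + 9 + 3*1)/(-4))*(13/6 + ⅔) = -1*(-¼)*(-8 + 9 + 3)*(17/6) = -1*(-¼)*4*(17/6) = 1*(17/6) = 17/6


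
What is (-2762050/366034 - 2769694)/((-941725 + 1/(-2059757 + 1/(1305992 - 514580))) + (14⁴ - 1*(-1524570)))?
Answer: -826310029487754283225709/185346394448935841049867 ≈ -4.4582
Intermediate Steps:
(-2762050/366034 - 2769694)/((-941725 + 1/(-2059757 + 1/(1305992 - 514580))) + (14⁴ - 1*(-1524570))) = (-2762050*1/366034 - 2769694)/((-941725 + 1/(-2059757 + 1/791412)) + (38416 + 1524570)) = (-1381025/183017 - 2769694)/((-941725 + 1/(-2059757 + 1/791412)) + 1562986) = -506902467823/(183017*((-941725 + 1/(-1630116406883/791412)) + 1562986)) = -506902467823/(183017*((-941725 - 791412/1630116406883) + 1562986)) = -506902467823/(183017*(-1535121373272684587/1630116406883 + 1562986)) = -506902467823/(183017*1012727749055748051/1630116406883) = -506902467823/183017*1630116406883/1012727749055748051 = -826310029487754283225709/185346394448935841049867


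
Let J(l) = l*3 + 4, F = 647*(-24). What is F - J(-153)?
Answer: -15073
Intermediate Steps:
F = -15528
J(l) = 4 + 3*l (J(l) = 3*l + 4 = 4 + 3*l)
F - J(-153) = -15528 - (4 + 3*(-153)) = -15528 - (4 - 459) = -15528 - 1*(-455) = -15528 + 455 = -15073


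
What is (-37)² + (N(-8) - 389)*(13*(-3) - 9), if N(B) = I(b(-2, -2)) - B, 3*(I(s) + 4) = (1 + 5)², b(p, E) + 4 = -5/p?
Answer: 19273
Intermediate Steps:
b(p, E) = -4 - 5/p
I(s) = 8 (I(s) = -4 + (1 + 5)²/3 = -4 + (⅓)*6² = -4 + (⅓)*36 = -4 + 12 = 8)
N(B) = 8 - B
(-37)² + (N(-8) - 389)*(13*(-3) - 9) = (-37)² + ((8 - 1*(-8)) - 389)*(13*(-3) - 9) = 1369 + ((8 + 8) - 389)*(-39 - 9) = 1369 + (16 - 389)*(-48) = 1369 - 373*(-48) = 1369 + 17904 = 19273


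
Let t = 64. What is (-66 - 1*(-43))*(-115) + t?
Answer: 2709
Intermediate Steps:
(-66 - 1*(-43))*(-115) + t = (-66 - 1*(-43))*(-115) + 64 = (-66 + 43)*(-115) + 64 = -23*(-115) + 64 = 2645 + 64 = 2709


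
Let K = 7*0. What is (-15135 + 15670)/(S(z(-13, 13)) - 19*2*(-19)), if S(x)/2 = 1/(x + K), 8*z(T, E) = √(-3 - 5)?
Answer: 193135/260658 + 535*I*√2/130329 ≈ 0.74095 + 0.0058053*I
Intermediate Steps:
K = 0
z(T, E) = I*√2/4 (z(T, E) = √(-3 - 5)/8 = √(-8)/8 = (2*I*√2)/8 = I*√2/4)
S(x) = 2/x (S(x) = 2/(x + 0) = 2/x)
(-15135 + 15670)/(S(z(-13, 13)) - 19*2*(-19)) = (-15135 + 15670)/(2/((I*√2/4)) - 19*2*(-19)) = 535/(2*(-2*I*√2) - 38*(-19)) = 535/(-4*I*√2 + 722) = 535/(722 - 4*I*√2)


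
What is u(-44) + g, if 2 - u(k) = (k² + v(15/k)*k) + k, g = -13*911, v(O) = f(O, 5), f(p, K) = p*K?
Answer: -13808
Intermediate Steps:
f(p, K) = K*p
v(O) = 5*O
g = -11843
u(k) = -73 - k - k² (u(k) = 2 - ((k² + (5*(15/k))*k) + k) = 2 - ((k² + (75/k)*k) + k) = 2 - ((k² + 75) + k) = 2 - ((75 + k²) + k) = 2 - (75 + k + k²) = 2 + (-75 - k - k²) = -73 - k - k²)
u(-44) + g = (-73 - 1*(-44) - 1*(-44)²) - 11843 = (-73 + 44 - 1*1936) - 11843 = (-73 + 44 - 1936) - 11843 = -1965 - 11843 = -13808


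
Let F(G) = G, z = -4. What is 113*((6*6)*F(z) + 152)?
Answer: 904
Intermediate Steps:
113*((6*6)*F(z) + 152) = 113*((6*6)*(-4) + 152) = 113*(36*(-4) + 152) = 113*(-144 + 152) = 113*8 = 904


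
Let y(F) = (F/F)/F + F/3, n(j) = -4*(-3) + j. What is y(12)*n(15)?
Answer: 441/4 ≈ 110.25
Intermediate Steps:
n(j) = 12 + j
y(F) = 1/F + F/3 (y(F) = 1/F + F*(1/3) = 1/F + F/3)
y(12)*n(15) = (1/12 + (1/3)*12)*(12 + 15) = (1/12 + 4)*27 = (49/12)*27 = 441/4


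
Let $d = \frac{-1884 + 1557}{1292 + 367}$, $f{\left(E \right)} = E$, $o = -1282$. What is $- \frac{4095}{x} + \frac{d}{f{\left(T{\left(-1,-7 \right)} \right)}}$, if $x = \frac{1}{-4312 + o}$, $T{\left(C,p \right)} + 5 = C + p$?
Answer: $\frac{164681514379}{7189} \approx 2.2907 \cdot 10^{7}$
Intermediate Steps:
$T{\left(C,p \right)} = -5 + C + p$ ($T{\left(C,p \right)} = -5 + \left(C + p\right) = -5 + C + p$)
$d = - \frac{109}{553}$ ($d = - \frac{327}{1659} = \left(-327\right) \frac{1}{1659} = - \frac{109}{553} \approx -0.19711$)
$x = - \frac{1}{5594}$ ($x = \frac{1}{-4312 - 1282} = \frac{1}{-5594} = - \frac{1}{5594} \approx -0.00017876$)
$- \frac{4095}{x} + \frac{d}{f{\left(T{\left(-1,-7 \right)} \right)}} = - \frac{4095}{- \frac{1}{5594}} - \frac{109}{553 \left(-5 - 1 - 7\right)} = \left(-4095\right) \left(-5594\right) - \frac{109}{553 \left(-13\right)} = 22907430 - - \frac{109}{7189} = 22907430 + \frac{109}{7189} = \frac{164681514379}{7189}$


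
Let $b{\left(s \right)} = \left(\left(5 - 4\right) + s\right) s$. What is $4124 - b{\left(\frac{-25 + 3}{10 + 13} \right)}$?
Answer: $\frac{2181618}{529} \approx 4124.0$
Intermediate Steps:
$b{\left(s \right)} = s \left(1 + s\right)$ ($b{\left(s \right)} = \left(1 + s\right) s = s \left(1 + s\right)$)
$4124 - b{\left(\frac{-25 + 3}{10 + 13} \right)} = 4124 - \frac{-25 + 3}{10 + 13} \left(1 + \frac{-25 + 3}{10 + 13}\right) = 4124 - - \frac{22}{23} \left(1 - \frac{22}{23}\right) = 4124 - \left(-22\right) \frac{1}{23} \left(1 - \frac{22}{23}\right) = 4124 - - \frac{22 \left(1 - \frac{22}{23}\right)}{23} = 4124 - \left(- \frac{22}{23}\right) \frac{1}{23} = 4124 - - \frac{22}{529} = 4124 + \frac{22}{529} = \frac{2181618}{529}$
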